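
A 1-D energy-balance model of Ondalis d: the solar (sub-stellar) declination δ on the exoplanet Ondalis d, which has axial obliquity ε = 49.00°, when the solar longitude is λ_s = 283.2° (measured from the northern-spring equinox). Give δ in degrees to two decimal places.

sin δ = sin ε · sin λ_s = sin 49.00° × sin 283.2° = -0.734769.
δ = arcsin(-0.734769) = -47.29°.

δ = -47.29°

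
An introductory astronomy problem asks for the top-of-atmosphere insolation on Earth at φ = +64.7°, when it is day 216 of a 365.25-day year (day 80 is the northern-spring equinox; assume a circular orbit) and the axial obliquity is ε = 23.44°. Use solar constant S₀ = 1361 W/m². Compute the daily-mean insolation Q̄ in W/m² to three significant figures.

Q̄ ≈ 390 W/m²

Solar longitude: λ_s = 360° × (216 − 80)/365.25 = 134.045°.
sin δ = sin 23.44° × sin 134.045° = 0.28593, so δ = +16.614°.
cos H₀ = −tan(+64.7°) tan(+16.614°) = -0.6312, H₀ = 2.2539 rad.
Bracket: H₀ sin φ sin δ + cos φ cos δ sin H₀ = 2.2539×0.90408×0.28593 + 0.42736×0.95825×0.77559 = 0.582641 + 0.317618 = 0.900259.
Q̄ = (S₀/π) × [bracket] = (1361/π) × 0.900259 = 390.0 W/m².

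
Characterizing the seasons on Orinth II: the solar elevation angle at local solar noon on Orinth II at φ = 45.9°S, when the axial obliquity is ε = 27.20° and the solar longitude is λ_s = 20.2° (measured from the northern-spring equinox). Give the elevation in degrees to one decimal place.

Solar declination: sin δ = sin ε · sin λ_s = sin 27.20° × sin 20.2° = 0.15784, so δ = +9.081°.
At local noon the hour angle is zero, so the zenith angle equals |φ − δ| = |-45.9° − (+9.081°)| = 54.981°.
Elevation = 90° − 54.981° = 35.0°.

35.0°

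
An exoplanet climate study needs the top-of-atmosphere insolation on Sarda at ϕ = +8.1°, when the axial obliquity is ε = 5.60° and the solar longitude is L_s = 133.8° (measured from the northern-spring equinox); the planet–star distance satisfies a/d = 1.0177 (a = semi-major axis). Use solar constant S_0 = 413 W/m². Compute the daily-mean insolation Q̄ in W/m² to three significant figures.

Solar declination: sin δ = sin ε · sin L_s = sin 5.60° × sin 133.8° = 0.07043, so δ = +4.039°.
cos h₀ = −tan(+8.1°) tan(+4.039°) = -0.0100, h₀ = 1.5808 rad.
Bracket: h₀ sin ϕ sin δ + cos ϕ cos δ sin h₀ = 1.5808×0.14090×0.07043 + 0.99002×0.99752×0.99995 = 0.015687 + 0.987515 = 1.003202.
Inverse-square distance factor (a/d)² = 1.0177² = 1.035713.
Q̄ = (S_0/π) × 1.035713 × [bracket] = (413/π) × 1.035713 × 1.003202 = 136.6 W/m².

Q̄ ≈ 137 W/m²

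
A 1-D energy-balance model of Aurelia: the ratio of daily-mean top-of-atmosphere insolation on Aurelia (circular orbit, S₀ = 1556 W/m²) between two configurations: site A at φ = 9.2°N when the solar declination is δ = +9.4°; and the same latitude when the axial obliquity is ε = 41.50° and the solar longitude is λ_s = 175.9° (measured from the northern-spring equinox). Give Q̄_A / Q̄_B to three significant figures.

Q̄_A / Q̄_B ≈ 1.02

— Configuration A (φ=+9.2°):
cos H₀ = −tan(+9.2°) tan(+9.400°) = -0.0268, H₀ = 1.5976 rad.
Bracket: H₀ sin φ sin δ + cos φ cos δ sin H₀ = 1.5976×0.15988×0.16333 + 0.98714×0.98657×0.99964 = 0.041718 + 0.973532 = 1.015250.
Q̄ = (S₀/π) × [bracket] = (1556/π) × 1.015250 = 502.84 W/m².
— Configuration B (φ=+9.2°):
Solar declination: sin δ = sin ε · sin λ_s = sin 41.50° × sin 175.9° = 0.04738, so δ = +2.715°.
cos H₀ = −tan(+9.2°) tan(+2.715°) = -0.0077, H₀ = 1.5785 rad.
Bracket: H₀ sin φ sin δ + cos φ cos δ sin H₀ = 1.5785×0.15988×0.04738 + 0.98714×0.99888×0.99997 = 0.011957 + 0.986005 = 0.997962.
Q̄ = (S₀/π) × [bracket] = (1556/π) × 0.997962 = 494.28 W/m².
Ratio Q̄_A / Q̄_B = 502.84 / 494.28 = 1.017.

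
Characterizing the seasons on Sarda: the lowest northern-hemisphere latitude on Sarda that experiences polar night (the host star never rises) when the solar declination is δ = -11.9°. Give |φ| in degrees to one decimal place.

|φ| = 78.1°

Polar night requires cos H₀ = −tan φ tan δ ≥ 1, i.e. tan φ tan δ ≤ −1.
The boundary is |tan φ| · |tan δ| = 1, so |φ| = 90° − |δ| = 90° − 11.9° = 78.1° in the northern hemisphere.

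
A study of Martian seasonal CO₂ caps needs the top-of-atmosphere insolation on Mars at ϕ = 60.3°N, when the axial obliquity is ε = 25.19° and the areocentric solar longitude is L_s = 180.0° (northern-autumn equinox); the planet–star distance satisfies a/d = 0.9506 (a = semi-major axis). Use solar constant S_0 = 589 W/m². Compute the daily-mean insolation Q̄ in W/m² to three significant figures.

Q̄ ≈ 83.9 W/m²

sin δ = sin 25.19° × sin 180.0° = 0.00000, so δ = +0.000°.
cos h₀ = −tan(+60.3°) tan(+0.000°) = -0.0000, h₀ = 1.5708 rad.
Bracket: h₀ sin ϕ sin δ + cos ϕ cos δ sin h₀ = 1.5708×0.86863×0.00000 + 0.49546×1.00000×1.00000 = 0.000000 + 0.495460 = 0.495460.
Inverse-square distance factor (a/d)² = 0.9506² = 0.903640.
Q̄ = (S_0/π) × 0.903640 × [bracket] = (589/π) × 0.903640 × 0.495460 = 83.94 W/m².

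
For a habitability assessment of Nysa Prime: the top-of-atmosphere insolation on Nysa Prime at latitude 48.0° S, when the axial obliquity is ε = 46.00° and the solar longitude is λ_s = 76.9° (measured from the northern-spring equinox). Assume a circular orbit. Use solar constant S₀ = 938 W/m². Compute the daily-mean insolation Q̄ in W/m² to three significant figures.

Solar declination: sin δ = sin ε · sin λ_s = sin 46.00° × sin 76.9° = 0.70062, so δ = +44.477°.
cos H₀ = −tan(-48.0°) tan(+44.477°) = 1.0905 ≥ 1 ⇒ polar night, H₀ = 0 and Q̄ = 0.

Q̄ ≈ 0.00 W/m²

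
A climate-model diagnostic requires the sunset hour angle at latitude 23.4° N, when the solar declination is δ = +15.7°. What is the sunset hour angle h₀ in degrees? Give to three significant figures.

h₀ = 97.0°

cos h₀ = −tan ϕ · tan δ = −tan(+23.4°) × tan(+15.700°) = -0.1216, so h₀ = 1.6927 rad = 96.99°.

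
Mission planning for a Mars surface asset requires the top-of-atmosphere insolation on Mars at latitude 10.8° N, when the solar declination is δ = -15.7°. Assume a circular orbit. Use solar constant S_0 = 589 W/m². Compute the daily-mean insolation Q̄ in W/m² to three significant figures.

Q̄ ≈ 163 W/m²

cos h₀ = −tan(+10.8°) tan(-15.700°) = 0.0536, h₀ = 1.5172 rad.
Bracket: h₀ sin ϕ sin δ + cos ϕ cos δ sin h₀ = 1.5172×0.18738×-0.27060 + 0.98229×0.96269×0.99856 = -0.076930 + 0.944279 = 0.867349.
Q̄ = (S_0/π) × [bracket] = (589/π) × 0.867349 = 162.6 W/m².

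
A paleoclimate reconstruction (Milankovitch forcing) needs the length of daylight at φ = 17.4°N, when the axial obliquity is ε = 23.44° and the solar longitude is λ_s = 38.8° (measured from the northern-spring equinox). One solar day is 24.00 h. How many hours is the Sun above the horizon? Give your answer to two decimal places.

Solar declination: sin δ = sin ε · sin λ_s = sin 23.44° × sin 38.8° = 0.24926, so δ = +14.433°.
cos H₀ = −tan φ · tan δ = −tan(+17.4°) × tan(+14.433°) = -0.0807, so H₀ = 1.6515 rad = 94.63°.
Daylight = 2H₀/(2π) × 24.00 h = (1.6515/π) × 24.00 = 12.62 h.

12.62 h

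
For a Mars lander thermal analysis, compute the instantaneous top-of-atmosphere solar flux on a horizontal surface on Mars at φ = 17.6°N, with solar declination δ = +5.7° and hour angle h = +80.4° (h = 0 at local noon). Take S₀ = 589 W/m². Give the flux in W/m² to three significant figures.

cos θ_z = sin φ sin δ + cos φ cos δ cos h = 0.030031 + 0.158176 = 0.188207.
Flux = S₀ · cos θ_z = 589 × 0.188207 = 110.9 W/m².

111 W/m²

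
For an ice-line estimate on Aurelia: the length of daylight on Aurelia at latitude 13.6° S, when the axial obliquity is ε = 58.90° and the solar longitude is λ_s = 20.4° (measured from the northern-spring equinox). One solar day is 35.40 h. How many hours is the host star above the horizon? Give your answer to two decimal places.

Solar declination: sin δ = sin ε · sin λ_s = sin 58.90° × sin 20.4° = 0.29847, so δ = +17.366°.
cos H₀ = −tan φ · tan δ = −tan(-13.6°) × tan(+17.366°) = 0.0757, so H₀ = 1.4951 rad = 85.66°.
Daylight = 2H₀/(2π) × 35.40 h = (1.4951/π) × 35.40 = 16.85 h.

16.85 h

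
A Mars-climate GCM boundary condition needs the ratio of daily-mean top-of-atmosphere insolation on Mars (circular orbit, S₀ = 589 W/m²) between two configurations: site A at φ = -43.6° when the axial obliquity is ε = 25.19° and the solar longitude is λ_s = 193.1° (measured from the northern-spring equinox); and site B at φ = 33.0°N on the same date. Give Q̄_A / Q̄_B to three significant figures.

Q̄_A / Q̄_B ≈ 1.10

— Configuration A (φ=-43.6°):
Solar declination: sin δ = sin ε · sin λ_s = sin 25.19° × sin 193.1° = -0.09647, so δ = -5.536°.
cos H₀ = −tan(-43.6°) tan(-5.536°) = -0.0923, H₀ = 1.6632 rad.
Bracket: H₀ sin φ sin δ + cos φ cos δ sin H₀ = 1.6632×-0.68962×-0.09647 + 0.72417×0.99534×0.99573 = 0.110649 + 0.717718 = 0.828367.
Q̄ = (S₀/π) × [bracket] = (589/π) × 0.828367 = 155.31 W/m².
— Configuration B (φ=+33.0°):
cos H₀ = −tan(+33.0°) tan(-5.536°) = 0.0629, H₀ = 1.5078 rad.
Bracket: H₀ sin φ sin δ + cos φ cos δ sin H₀ = 1.5078×0.54464×-0.09647 + 0.83867×0.99534×0.99802 = -0.079222 + 0.833109 = 0.753887.
Q̄ = (S₀/π) × [bracket] = (589/π) × 0.753887 = 141.34 W/m².
Ratio Q̄_A / Q̄_B = 155.31 / 141.34 = 1.099.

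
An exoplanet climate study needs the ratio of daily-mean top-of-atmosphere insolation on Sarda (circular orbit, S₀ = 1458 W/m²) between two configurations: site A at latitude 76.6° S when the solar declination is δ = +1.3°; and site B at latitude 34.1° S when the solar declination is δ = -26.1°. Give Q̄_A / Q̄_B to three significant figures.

— Configuration A (φ=-76.6°):
cos H₀ = −tan(-76.6°) tan(+1.300°) = 0.0953, H₀ = 1.4754 rad.
Bracket: H₀ sin φ sin δ + cos φ cos δ sin H₀ = 1.4754×-0.97278×0.02269 + 0.23175×0.99974×0.99545 = -0.032566 + 0.230636 = 0.198070.
Q̄ = (S₀/π) × [bracket] = (1458/π) × 0.198070 = 91.923 W/m².
— Configuration B (φ=-34.1°):
cos H₀ = −tan(-34.1°) tan(-26.100°) = -0.3317, H₀ = 1.9089 rad.
Bracket: H₀ sin φ sin δ + cos φ cos δ sin H₀ = 1.9089×-0.56064×-0.43994 + 0.82806×0.89803×0.94339 = 0.470826 + 0.701526 = 1.172352.
Q̄ = (S₀/π) × [bracket] = (1458/π) × 1.172352 = 544.08 W/m².
Ratio Q̄_A / Q̄_B = 91.923 / 544.08 = 0.1690.

Q̄_A / Q̄_B ≈ 0.169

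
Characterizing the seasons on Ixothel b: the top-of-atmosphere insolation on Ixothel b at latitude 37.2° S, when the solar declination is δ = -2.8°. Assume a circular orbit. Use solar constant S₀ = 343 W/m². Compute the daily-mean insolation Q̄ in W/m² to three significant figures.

cos H₀ = −tan(-37.2°) tan(-2.800°) = -0.0371, H₀ = 1.6079 rad.
Bracket: H₀ sin φ sin δ + cos φ cos δ sin H₀ = 1.6079×-0.60460×-0.04885 + 0.79653×0.99881×0.99931 = 0.047489 + 0.795033 = 0.842522.
Q̄ = (S₀/π) × [bracket] = (343/π) × 0.842522 = 91.99 W/m².

Q̄ ≈ 92.0 W/m²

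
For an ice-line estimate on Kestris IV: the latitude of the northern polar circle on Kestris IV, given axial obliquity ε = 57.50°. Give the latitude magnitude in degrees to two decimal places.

32.50°

The polar circle is the lowest latitude that experiences at least one full rotation of continuous daylight at the northern-summer solstice; it lies at |ϕ| = 90° − ε = 90° − 57.50° = 32.50°.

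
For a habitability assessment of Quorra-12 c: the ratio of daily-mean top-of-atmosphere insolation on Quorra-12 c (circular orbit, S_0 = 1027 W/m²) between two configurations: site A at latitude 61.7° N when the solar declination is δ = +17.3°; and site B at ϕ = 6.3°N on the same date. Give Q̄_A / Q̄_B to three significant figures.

— Configuration A (ϕ=+61.7°):
cos h₀ = −tan(+61.7°) tan(+17.300°) = -0.5785, h₀ = 2.1876 rad.
Bracket: h₀ sin ϕ sin δ + cos ϕ cos δ sin h₀ = 2.1876×0.88048×0.29737 + 0.47409×0.95476×0.81572 = 0.572776 + 0.369229 = 0.942005.
Q̄ = (S_0/π) × [bracket] = (1027/π) × 0.942005 = 307.95 W/m².
— Configuration B (ϕ=+6.3°):
cos h₀ = −tan(+6.3°) tan(+17.300°) = -0.0344, h₀ = 1.6052 rad.
Bracket: h₀ sin ϕ sin δ + cos ϕ cos δ sin h₀ = 1.6052×0.10973×0.29737 + 0.99396×0.95476×0.99941 = 0.052378 + 0.948433 = 1.000811.
Q̄ = (S_0/π) × [bracket] = (1027/π) × 1.000811 = 327.17 W/m².
Ratio Q̄_A / Q̄_B = 307.95 / 327.17 = 0.9413.

Q̄_A / Q̄_B ≈ 0.941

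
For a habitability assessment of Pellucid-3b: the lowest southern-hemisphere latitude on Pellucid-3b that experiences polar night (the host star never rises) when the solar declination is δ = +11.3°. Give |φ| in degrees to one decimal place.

Polar night requires cos H₀ = −tan φ tan δ ≥ 1, i.e. tan φ tan δ ≤ −1.
The boundary is |tan φ| · |tan δ| = 1, so |φ| = 90° − |δ| = 90° − 11.3° = 78.7° in the southern hemisphere.

|φ| = 78.7°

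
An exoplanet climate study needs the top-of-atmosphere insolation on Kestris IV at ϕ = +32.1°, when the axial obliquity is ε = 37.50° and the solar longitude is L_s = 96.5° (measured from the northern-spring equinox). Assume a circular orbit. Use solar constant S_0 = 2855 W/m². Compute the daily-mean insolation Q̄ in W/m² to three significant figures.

Q̄ ≈ 1.14e+03 W/m²

Solar declination: sin δ = sin ε · sin L_s = sin 37.50° × sin 96.5° = 0.60485, so δ = +37.218°.
cos h₀ = −tan(+32.1°) tan(+37.218°) = -0.4765, h₀ = 2.0674 rad.
Bracket: h₀ sin ϕ sin δ + cos ϕ cos δ sin h₀ = 2.0674×0.53140×0.60485 + 0.84712×0.79634×0.87920 = 0.664498 + 0.593104 = 1.257602.
Q̄ = (S_0/π) × [bracket] = (2855/π) × 1.257602 = 1143 W/m².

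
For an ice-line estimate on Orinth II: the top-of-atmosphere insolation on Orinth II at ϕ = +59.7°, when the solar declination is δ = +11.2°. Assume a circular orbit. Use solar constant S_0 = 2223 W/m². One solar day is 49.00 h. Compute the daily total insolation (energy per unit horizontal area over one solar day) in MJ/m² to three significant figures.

98.2 MJ/m²

cos h₀ = −tan(+59.7°) tan(+11.200°) = -0.3388, h₀ = 1.9165 rad.
Bracket: h₀ sin ϕ sin δ + cos ϕ cos δ sin h₀ = 1.9165×0.86340×0.19423 + 0.50453×0.98096×0.94084 = 0.321394 + 0.465644 = 0.787038.
Q̄ = (S_0/π) × [bracket] = (2223/π) × 0.787038 = 556.91 W/m².
Daily total = Q̄ × 49.00 h × 3600 s/h = 556.91 × 49.00 × 3600 / 10⁶ = 98.24 MJ/m².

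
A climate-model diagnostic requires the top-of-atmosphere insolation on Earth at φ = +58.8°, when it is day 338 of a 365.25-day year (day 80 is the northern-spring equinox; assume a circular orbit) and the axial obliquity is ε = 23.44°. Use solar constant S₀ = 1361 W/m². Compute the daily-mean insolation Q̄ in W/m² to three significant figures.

Solar longitude: λ_s = 360° × (338 − 80)/365.25 = 254.292°.
sin δ = sin 23.44° × sin 254.292° = -0.38293, so δ = -22.515°.
cos H₀ = −tan(+58.8°) tan(-22.515°) = 0.6845, H₀ = 0.8169 rad.
Bracket: H₀ sin φ sin δ + cos φ cos δ sin H₀ = 0.8169×0.85536×-0.38293 + 0.51803×0.92378×0.72904 = -0.267570 + 0.348879 = 0.081309.
Q̄ = (S₀/π) × [bracket] = (1361/π) × 0.081309 = 35.22 W/m².

Q̄ ≈ 35.2 W/m²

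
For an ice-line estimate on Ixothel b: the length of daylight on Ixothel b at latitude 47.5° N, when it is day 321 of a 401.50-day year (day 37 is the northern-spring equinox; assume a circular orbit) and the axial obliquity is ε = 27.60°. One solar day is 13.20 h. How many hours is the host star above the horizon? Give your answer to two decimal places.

Solar longitude: λ_s = 360° × (321 − 37)/401.50 = 254.645°.
sin δ = sin 27.60° × sin 254.645° = -0.44676, so δ = -26.536°.
cos H₀ = −tan φ · tan δ = −tan(+47.5°) × tan(-26.536°) = 0.5450, so H₀ = 0.9945 rad = 56.98°.
Daylight = 2H₀/(2π) × 13.20 h = (0.9945/π) × 13.20 = 4.18 h.

4.18 h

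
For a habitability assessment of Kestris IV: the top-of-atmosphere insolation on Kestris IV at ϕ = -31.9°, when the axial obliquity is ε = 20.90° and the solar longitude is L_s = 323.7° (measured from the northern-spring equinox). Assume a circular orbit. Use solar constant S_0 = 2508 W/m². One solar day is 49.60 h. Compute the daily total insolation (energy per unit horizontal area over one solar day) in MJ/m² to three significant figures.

144 MJ/m²

Solar declination: sin δ = sin ε · sin L_s = sin 20.90° × sin 323.7° = -0.21119, so δ = -12.192°.
cos h₀ = −tan(-31.9°) tan(-12.192°) = -0.1345, h₀ = 1.7057 rad.
Bracket: h₀ sin ϕ sin δ + cos ϕ cos δ sin h₀ = 1.7057×-0.52844×-0.21119 + 0.84897×0.97744×0.99091 = 0.190358 + 0.822274 = 1.012632.
Q̄ = (S_0/π) × [bracket] = (2508/π) × 1.012632 = 808.41 W/m².
Daily total = Q̄ × 49.60 h × 3600 s/h = 808.41 × 49.60 × 3600 / 10⁶ = 144.3 MJ/m².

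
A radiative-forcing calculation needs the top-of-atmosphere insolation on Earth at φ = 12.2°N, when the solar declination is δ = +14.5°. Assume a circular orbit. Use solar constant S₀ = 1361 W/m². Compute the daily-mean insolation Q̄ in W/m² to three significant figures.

Q̄ ≈ 447 W/m²

cos H₀ = −tan(+12.2°) tan(+14.500°) = -0.0559, H₀ = 1.6267 rad.
Bracket: H₀ sin φ sin δ + cos φ cos δ sin H₀ = 1.6267×0.21132×0.25038 + 0.97742×0.96815×0.99844 = 0.086069 + 0.944813 = 1.030882.
Q̄ = (S₀/π) × [bracket] = (1361/π) × 1.030882 = 446.6 W/m².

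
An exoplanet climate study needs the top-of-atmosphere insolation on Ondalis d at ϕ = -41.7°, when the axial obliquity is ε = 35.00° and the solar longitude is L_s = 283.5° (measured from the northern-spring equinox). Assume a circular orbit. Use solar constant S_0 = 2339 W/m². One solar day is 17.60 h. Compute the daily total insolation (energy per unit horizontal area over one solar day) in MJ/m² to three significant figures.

62.1 MJ/m²

Solar declination: sin δ = sin ε · sin L_s = sin 35.00° × sin 283.5° = -0.55773, so δ = -33.899°.
cos h₀ = −tan(-41.7°) tan(-33.899°) = -0.5987, h₀ = 2.2126 rad.
Bracket: h₀ sin ϕ sin δ + cos ϕ cos δ sin h₀ = 2.2126×-0.66523×-0.55773 + 0.74664×0.83002×0.80099 = 0.820916 + 0.496394 = 1.317310.
Q̄ = (S_0/π) × [bracket] = (2339/π) × 1.317310 = 980.77 W/m².
Daily total = Q̄ × 17.60 h × 3600 s/h = 980.77 × 17.60 × 3600 / 10⁶ = 62.14 MJ/m².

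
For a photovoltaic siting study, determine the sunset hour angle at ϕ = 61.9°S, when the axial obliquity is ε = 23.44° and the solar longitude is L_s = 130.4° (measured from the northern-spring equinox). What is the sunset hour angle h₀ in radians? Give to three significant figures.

h₀ = 0.933 rad

Solar declination: sin δ = sin ε · sin L_s = sin 23.44° × sin 130.4° = 0.30293, so δ = +17.634°.
cos h₀ = −tan ϕ · tan δ = −tan(-61.9°) × tan(+17.634°) = 0.5953, so h₀ = 0.9331 rad = 53.47°.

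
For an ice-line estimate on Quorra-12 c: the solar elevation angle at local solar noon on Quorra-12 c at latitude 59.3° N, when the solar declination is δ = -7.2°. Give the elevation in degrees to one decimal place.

23.5°

At local noon the hour angle is zero, so the zenith angle equals |ϕ − δ| = |+59.3° − (-7.200°)| = 66.500°.
Elevation = 90° − 66.500° = 23.5°.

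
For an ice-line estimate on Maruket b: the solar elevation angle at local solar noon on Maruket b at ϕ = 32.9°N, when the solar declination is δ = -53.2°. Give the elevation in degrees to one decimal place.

At local noon the hour angle is zero, so the zenith angle equals |ϕ − δ| = |+32.9° − (-53.200°)| = 86.100°.
Elevation = 90° − 86.100° = 3.9°.

3.9°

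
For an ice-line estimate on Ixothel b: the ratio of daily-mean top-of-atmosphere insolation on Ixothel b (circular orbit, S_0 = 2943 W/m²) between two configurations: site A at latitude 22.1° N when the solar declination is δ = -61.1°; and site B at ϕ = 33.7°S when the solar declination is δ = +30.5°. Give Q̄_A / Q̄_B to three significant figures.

— Configuration A (ϕ=+22.1°):
cos h₀ = −tan(+22.1°) tan(-61.100°) = 0.7356, h₀ = 0.7443 rad.
Bracket: h₀ sin ϕ sin δ + cos ϕ cos δ sin h₀ = 0.7443×0.37622×-0.87546 + 0.92653×0.48328×0.67745 = -0.245147 + 0.303344 = 0.058197.
Q̄ = (S_0/π) × [bracket] = (2943/π) × 0.058197 = 54.518 W/m².
— Configuration B (ϕ=-33.7°):
cos h₀ = −tan(-33.7°) tan(+30.500°) = 0.3928, h₀ = 1.1671 rad.
Bracket: h₀ sin ϕ sin δ + cos ϕ cos δ sin h₀ = 1.1671×-0.55484×0.50754 + 0.83195×0.86163×0.91961 = -0.328659 + 0.659207 = 0.330548.
Q̄ = (S_0/π) × [bracket] = (2943/π) × 0.330548 = 309.65 W/m².
Ratio Q̄_A / Q̄_B = 54.518 / 309.65 = 0.1761.

Q̄_A / Q̄_B ≈ 0.176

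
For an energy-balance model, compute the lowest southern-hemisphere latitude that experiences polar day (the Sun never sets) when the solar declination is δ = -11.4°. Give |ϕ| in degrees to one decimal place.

Polar day requires cos h₀ = −tan ϕ tan δ ≤ −1, i.e. tan ϕ tan δ ≥ 1.
The boundary is |tan ϕ| · |tan δ| = 1, so |ϕ| = 90° − |δ| = 90° − 11.4° = 78.6° in the southern hemisphere.

|ϕ| = 78.6°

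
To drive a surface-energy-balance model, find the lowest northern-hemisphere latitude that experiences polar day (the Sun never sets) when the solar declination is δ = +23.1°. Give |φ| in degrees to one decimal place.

|φ| = 66.9°

Polar day requires cos H₀ = −tan φ tan δ ≤ −1, i.e. tan φ tan δ ≥ 1.
The boundary is |tan φ| · |tan δ| = 1, so |φ| = 90° − |δ| = 90° − 23.1° = 66.9° in the northern hemisphere.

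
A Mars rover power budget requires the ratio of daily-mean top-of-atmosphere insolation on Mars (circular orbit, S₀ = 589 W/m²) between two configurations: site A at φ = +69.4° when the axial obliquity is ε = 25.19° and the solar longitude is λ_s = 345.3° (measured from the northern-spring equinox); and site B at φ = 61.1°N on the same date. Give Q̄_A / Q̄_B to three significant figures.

Q̄_A / Q̄_B ≈ 0.603

— Configuration A (φ=+69.4°):
Solar declination: sin δ = sin ε · sin λ_s = sin 25.19° × sin 345.3° = -0.10800, so δ = -6.200°.
cos H₀ = −tan(+69.4°) tan(-6.200°) = 0.2890, H₀ = 1.2776 rad.
Bracket: H₀ sin φ sin δ + cos φ cos δ sin H₀ = 1.2776×0.93606×-0.10800 + 0.35184×0.99415×0.95732 = -0.129158 + 0.334853 = 0.205695.
Q̄ = (S₀/π) × [bracket] = (589/π) × 0.205695 = 38.565 W/m².
— Configuration B (φ=+61.1°):
cos H₀ = −tan(+61.1°) tan(-6.200°) = 0.1968, H₀ = 1.3727 rad.
Bracket: H₀ sin φ sin δ + cos φ cos δ sin H₀ = 1.3727×0.87546×-0.10800 + 0.48328×0.99415×0.98044 = -0.129788 + 0.471055 = 0.341267.
Q̄ = (S₀/π) × [bracket] = (589/π) × 0.341267 = 63.982 W/m².
Ratio Q̄_A / Q̄_B = 38.565 / 63.982 = 0.6027.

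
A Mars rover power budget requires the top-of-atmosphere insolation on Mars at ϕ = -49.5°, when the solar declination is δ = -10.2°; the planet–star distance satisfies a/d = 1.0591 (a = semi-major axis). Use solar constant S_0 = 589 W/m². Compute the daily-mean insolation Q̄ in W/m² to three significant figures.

cos h₀ = −tan(-49.5°) tan(-10.200°) = -0.2107, h₀ = 1.7831 rad.
Bracket: h₀ sin ϕ sin δ + cos ϕ cos δ sin h₀ = 1.7831×-0.76041×-0.17708 + 0.64945×0.98420×0.97756 = 0.240100 + 0.624845 = 0.864945.
Inverse-square distance factor (a/d)² = 1.0591² = 1.121693.
Q̄ = (S_0/π) × 1.121693 × [bracket] = (589/π) × 1.121693 × 0.864945 = 181.9 W/m².

Q̄ ≈ 182 W/m²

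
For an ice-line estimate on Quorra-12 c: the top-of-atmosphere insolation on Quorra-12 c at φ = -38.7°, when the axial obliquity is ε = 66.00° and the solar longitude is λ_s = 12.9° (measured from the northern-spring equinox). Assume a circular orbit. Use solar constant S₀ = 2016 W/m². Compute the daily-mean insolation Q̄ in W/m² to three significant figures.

Q̄ ≈ 369 W/m²

Solar declination: sin δ = sin ε · sin λ_s = sin 66.00° × sin 12.9° = 0.20395, so δ = +11.768°.
cos H₀ = −tan(-38.7°) tan(+11.768°) = 0.1669, H₀ = 1.4031 rad.
Bracket: H₀ sin φ sin δ + cos φ cos δ sin H₀ = 1.4031×-0.62524×0.20395 + 0.78043×0.97898×0.98597 = -0.178920 + 0.753306 = 0.574386.
Q̄ = (S₀/π) × [bracket] = (2016/π) × 0.574386 = 368.6 W/m².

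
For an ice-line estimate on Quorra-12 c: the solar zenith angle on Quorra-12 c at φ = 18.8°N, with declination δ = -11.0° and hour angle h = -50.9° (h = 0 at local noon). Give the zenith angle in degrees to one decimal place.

θ_z = 58.4°

cos θ_z = sin φ sin δ + cos φ cos δ cos h = -0.061491 + 0.586060 = 0.524569.
θ_z = arccos(0.524569) = 58.4°.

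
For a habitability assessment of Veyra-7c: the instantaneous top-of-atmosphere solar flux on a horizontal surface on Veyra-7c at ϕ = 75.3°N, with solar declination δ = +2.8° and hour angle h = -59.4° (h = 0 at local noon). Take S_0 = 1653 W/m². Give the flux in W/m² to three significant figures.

cos θ_z = sin ϕ sin δ + cos ϕ cos δ cos h = 0.047251 + 0.129019 = 0.176270.
Flux = S_0 · cos θ_z = 1653 × 0.176270 = 291.4 W/m².

291 W/m²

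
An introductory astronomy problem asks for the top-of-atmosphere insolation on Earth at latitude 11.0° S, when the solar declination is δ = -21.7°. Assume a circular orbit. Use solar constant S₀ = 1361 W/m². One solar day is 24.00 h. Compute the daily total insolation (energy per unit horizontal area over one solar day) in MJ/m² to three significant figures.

cos H₀ = −tan(-11.0°) tan(-21.700°) = -0.0774, H₀ = 1.6482 rad.
Bracket: H₀ sin φ sin δ + cos φ cos δ sin H₀ = 1.6482×-0.19081×-0.36975 + 0.98163×0.92913×0.99700 = 0.116284 + 0.909326 = 1.025610.
Q̄ = (S₀/π) × [bracket] = (1361/π) × 1.025610 = 444.31 W/m².
Daily total = Q̄ × 24.00 h × 3600 s/h = 444.31 × 24.00 × 3600 / 10⁶ = 38.39 MJ/m².

38.4 MJ/m²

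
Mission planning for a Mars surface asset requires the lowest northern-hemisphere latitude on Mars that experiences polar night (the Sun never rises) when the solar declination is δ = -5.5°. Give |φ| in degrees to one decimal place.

Polar night requires cos H₀ = −tan φ tan δ ≥ 1, i.e. tan φ tan δ ≤ −1.
The boundary is |tan φ| · |tan δ| = 1, so |φ| = 90° − |δ| = 90° − 5.5° = 84.5° in the northern hemisphere.

|φ| = 84.5°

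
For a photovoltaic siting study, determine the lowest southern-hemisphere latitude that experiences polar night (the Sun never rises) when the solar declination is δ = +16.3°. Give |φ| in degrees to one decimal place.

Polar night requires cos H₀ = −tan φ tan δ ≥ 1, i.e. tan φ tan δ ≤ −1.
The boundary is |tan φ| · |tan δ| = 1, so |φ| = 90° − |δ| = 90° − 16.3° = 73.7° in the southern hemisphere.

|φ| = 73.7°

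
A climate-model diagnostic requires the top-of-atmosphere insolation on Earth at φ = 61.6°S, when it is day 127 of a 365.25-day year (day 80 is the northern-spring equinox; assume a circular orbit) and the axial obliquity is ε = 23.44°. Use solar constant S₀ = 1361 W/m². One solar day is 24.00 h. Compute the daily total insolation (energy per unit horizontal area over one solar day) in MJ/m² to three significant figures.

Solar longitude: λ_s = 360° × (127 − 80)/365.25 = 46.324°.
sin δ = sin 23.44° × sin 46.324° = 0.28771, so δ = +16.721°.
cos H₀ = −tan(-61.6°) tan(+16.721°) = 0.5556, H₀ = 0.9817 rad.
Bracket: H₀ sin φ sin δ + cos φ cos δ sin H₀ = 0.9817×-0.87965×0.28771 + 0.47562×0.95772×0.83146 = -0.248453 + 0.378739 = 0.130286.
Q̄ = (S₀/π) × [bracket] = (1361/π) × 0.130286 = 56.442 W/m².
Daily total = Q̄ × 24.00 h × 3600 s/h = 56.442 × 24.00 × 3600 / 10⁶ = 4.877 MJ/m².

4.88 MJ/m²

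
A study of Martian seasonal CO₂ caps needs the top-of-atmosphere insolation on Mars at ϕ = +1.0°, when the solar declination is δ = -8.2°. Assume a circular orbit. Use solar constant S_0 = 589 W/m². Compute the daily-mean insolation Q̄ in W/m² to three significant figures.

cos h₀ = −tan(+1.0°) tan(-8.200°) = 0.0025, h₀ = 1.5683 rad.
Bracket: h₀ sin ϕ sin δ + cos ϕ cos δ sin h₀ = 1.5683×0.01745×-0.14263 + 0.99985×0.98978×1.00000 = -0.003903 + 0.989632 = 0.985729.
Q̄ = (S_0/π) × [bracket] = (589/π) × 0.985729 = 184.8 W/m².

Q̄ ≈ 185 W/m²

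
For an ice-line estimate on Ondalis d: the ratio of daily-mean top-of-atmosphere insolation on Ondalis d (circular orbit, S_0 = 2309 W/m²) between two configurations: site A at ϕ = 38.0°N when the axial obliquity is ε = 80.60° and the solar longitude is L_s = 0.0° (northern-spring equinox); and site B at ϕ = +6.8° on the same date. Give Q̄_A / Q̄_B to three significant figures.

— Configuration A (ϕ=+38.0°):
Solar declination: sin δ = sin ε · sin L_s = sin 80.60° × sin 0.0° = 0.00000, so δ = +0.000°.
cos h₀ = −tan(+38.0°) tan(+0.000°) = -0.0000, h₀ = 1.5708 rad.
Bracket: h₀ sin ϕ sin δ + cos ϕ cos δ sin h₀ = 1.5708×0.61566×0.00000 + 0.78801×1.00000×1.00000 = 0.000000 + 0.788010 = 0.788010.
Q̄ = (S_0/π) × [bracket] = (2309/π) × 0.788010 = 579.17 W/m².
— Configuration B (ϕ=+6.8°):
cos h₀ = −tan(+6.8°) tan(+0.000°) = -0.0000, h₀ = 1.5708 rad.
Bracket: h₀ sin ϕ sin δ + cos ϕ cos δ sin h₀ = 1.5708×0.11840×0.00000 + 0.99297×1.00000×1.00000 = 0.000000 + 0.992970 = 0.992970.
Q̄ = (S_0/π) × [bracket] = (2309/π) × 0.992970 = 729.81 W/m².
Ratio Q̄_A / Q̄_B = 579.17 / 729.81 = 0.7936.

Q̄_A / Q̄_B ≈ 0.794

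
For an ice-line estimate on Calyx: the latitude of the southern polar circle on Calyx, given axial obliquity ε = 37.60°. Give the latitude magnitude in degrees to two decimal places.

The polar circle is the lowest latitude that experiences at least one full rotation of continuous darkness at the northern-summer solstice; it lies at |ϕ| = 90° − ε = 90° − 37.60° = 52.40°.

52.40°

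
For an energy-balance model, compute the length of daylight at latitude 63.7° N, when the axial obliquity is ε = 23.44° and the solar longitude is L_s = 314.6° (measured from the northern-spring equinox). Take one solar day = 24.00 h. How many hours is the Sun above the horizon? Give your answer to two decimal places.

7.11 h

Solar declination: sin δ = sin ε · sin L_s = sin 23.44° × sin 314.6° = -0.28324, so δ = -16.453°.
cos h₀ = −tan ϕ · tan δ = −tan(+63.7°) × tan(-16.453°) = 0.5976, so h₀ = 0.9303 rad = 53.31°.
Daylight = 2h₀/(2π) × 24.00 h = (0.9303/π) × 24.00 = 7.11 h.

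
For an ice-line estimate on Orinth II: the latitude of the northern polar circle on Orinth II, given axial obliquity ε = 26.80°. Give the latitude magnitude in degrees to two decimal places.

63.20°

The polar circle is the lowest latitude that experiences at least one full rotation of continuous daylight at the northern-summer solstice; it lies at |φ| = 90° − ε = 90° − 26.80° = 63.20°.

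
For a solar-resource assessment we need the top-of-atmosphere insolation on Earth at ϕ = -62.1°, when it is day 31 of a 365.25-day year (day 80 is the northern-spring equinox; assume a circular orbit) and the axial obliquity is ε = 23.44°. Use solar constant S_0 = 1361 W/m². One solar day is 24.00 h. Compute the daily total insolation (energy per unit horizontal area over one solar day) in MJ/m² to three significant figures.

Solar longitude: L_s = 360° × (31 − 80)/365.25 = -48.296°, i.e. -48.296° + 360° = 311.704°.
sin δ = sin 23.44° × sin 311.704° = -0.29698, so δ = -17.277°.
cos h₀ = −tan(-62.1°) tan(-17.277°) = -0.5874, h₀ = 2.1986 rad.
Bracket: h₀ sin ϕ sin δ + cos ϕ cos δ sin h₀ = 2.1986×-0.88377×-0.29698 + 0.46793×0.95488×0.80929 = 0.577049 + 0.361605 = 0.938654.
Q̄ = (S_0/π) × [bracket] = (1361/π) × 0.938654 = 406.64 W/m².
Daily total = Q̄ × 24.00 h × 3600 s/h = 406.64 × 24.00 × 3600 / 10⁶ = 35.13 MJ/m².

35.1 MJ/m²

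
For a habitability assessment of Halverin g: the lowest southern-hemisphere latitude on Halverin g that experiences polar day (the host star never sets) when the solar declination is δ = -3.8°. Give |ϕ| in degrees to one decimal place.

|ϕ| = 86.2°

Polar day requires cos h₀ = −tan ϕ tan δ ≤ −1, i.e. tan ϕ tan δ ≥ 1.
The boundary is |tan ϕ| · |tan δ| = 1, so |ϕ| = 90° − |δ| = 90° − 3.8° = 86.2° in the southern hemisphere.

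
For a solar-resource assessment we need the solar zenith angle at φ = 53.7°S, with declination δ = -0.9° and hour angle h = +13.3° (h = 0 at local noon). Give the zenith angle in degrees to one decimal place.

θ_z = 53.9°

cos θ_z = sin φ sin δ + cos φ cos δ cos h = 0.012659 + 0.576064 = 0.588723.
θ_z = arccos(0.588723) = 53.9°.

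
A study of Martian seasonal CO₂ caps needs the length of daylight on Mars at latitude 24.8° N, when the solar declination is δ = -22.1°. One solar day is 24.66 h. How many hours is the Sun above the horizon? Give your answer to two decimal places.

cos H₀ = −tan φ · tan δ = −tan(+24.8°) × tan(-22.100°) = 0.1876, so H₀ = 1.3821 rad = 79.19°.
Daylight = 2H₀/(2π) × 24.66 h = (1.3821/π) × 24.66 = 10.85 h.

10.85 h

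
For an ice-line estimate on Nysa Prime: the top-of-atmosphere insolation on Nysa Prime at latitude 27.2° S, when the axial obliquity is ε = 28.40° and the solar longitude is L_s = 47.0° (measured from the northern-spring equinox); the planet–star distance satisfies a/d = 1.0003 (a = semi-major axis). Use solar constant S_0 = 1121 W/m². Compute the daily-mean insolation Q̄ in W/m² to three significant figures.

Q̄ ≈ 214 W/m²

Solar declination: sin δ = sin ε · sin L_s = sin 28.40° × sin 47.0° = 0.34785, so δ = +20.356°.
cos h₀ = −tan(-27.2°) tan(+20.356°) = 0.1907, h₀ = 1.3789 rad.
Bracket: h₀ sin ϕ sin δ + cos ϕ cos δ sin h₀ = 1.3789×-0.45710×0.34785 + 0.88942×0.93755×0.98165 = -0.219248 + 0.818574 = 0.599326.
Inverse-square distance factor (a/d)² = 1.0003² = 1.000600.
Q̄ = (S_0/π) × 1.000600 × [bracket] = (1121/π) × 1.000600 × 0.599326 = 214.0 W/m².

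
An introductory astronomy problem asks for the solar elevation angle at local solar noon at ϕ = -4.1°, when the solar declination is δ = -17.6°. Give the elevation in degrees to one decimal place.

76.5°

At local noon the hour angle is zero, so the zenith angle equals |ϕ − δ| = |-4.1° − (-17.600°)| = 13.500°.
Elevation = 90° − 13.500° = 76.5°.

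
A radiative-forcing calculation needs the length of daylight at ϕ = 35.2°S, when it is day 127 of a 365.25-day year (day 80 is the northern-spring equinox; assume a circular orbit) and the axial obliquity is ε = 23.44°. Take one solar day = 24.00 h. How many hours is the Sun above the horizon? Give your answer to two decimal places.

10.37 h

Solar longitude: L_s = 360° × (127 − 80)/365.25 = 46.324°.
sin δ = sin 23.44° × sin 46.324° = 0.28771, so δ = +16.721°.
cos h₀ = −tan ϕ · tan δ = −tan(-35.2°) × tan(+16.721°) = 0.2119, so h₀ = 1.3573 rad = 77.77°.
Daylight = 2h₀/(2π) × 24.00 h = (1.3573/π) × 24.00 = 10.37 h.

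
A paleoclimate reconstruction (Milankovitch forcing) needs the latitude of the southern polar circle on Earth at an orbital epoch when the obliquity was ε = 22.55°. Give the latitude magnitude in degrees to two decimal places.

The polar circle is the lowest latitude that experiences at least one full rotation of continuous darkness at the northern-summer solstice; it lies at |ϕ| = 90° − ε = 90° − 22.55° = 67.45°.

67.45°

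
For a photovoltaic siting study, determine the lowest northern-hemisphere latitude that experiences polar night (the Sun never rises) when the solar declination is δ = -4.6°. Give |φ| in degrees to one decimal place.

|φ| = 85.4°

Polar night requires cos H₀ = −tan φ tan δ ≥ 1, i.e. tan φ tan δ ≤ −1.
The boundary is |tan φ| · |tan δ| = 1, so |φ| = 90° − |δ| = 90° − 4.6° = 85.4° in the northern hemisphere.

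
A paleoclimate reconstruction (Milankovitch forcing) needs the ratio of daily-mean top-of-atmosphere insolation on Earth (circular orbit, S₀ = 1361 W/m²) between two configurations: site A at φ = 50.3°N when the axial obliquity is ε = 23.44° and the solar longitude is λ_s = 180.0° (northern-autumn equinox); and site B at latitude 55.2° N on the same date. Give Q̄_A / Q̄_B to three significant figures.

Q̄_A / Q̄_B ≈ 1.12

— Configuration A (φ=+50.3°):
Solar declination: sin δ = sin ε · sin λ_s = sin 23.44° × sin 180.0° = 0.00000, so δ = +0.000°.
cos H₀ = −tan(+50.3°) tan(+0.000°) = -0.0000, H₀ = 1.5708 rad.
Bracket: H₀ sin φ sin δ + cos φ cos δ sin H₀ = 1.5708×0.76940×0.00000 + 0.63877×1.00000×1.00000 = 0.000000 + 0.638770 = 0.638770.
Q̄ = (S₀/π) × [bracket] = (1361/π) × 0.638770 = 276.73 W/m².
— Configuration B (φ=+55.2°):
cos H₀ = −tan(+55.2°) tan(+0.000°) = -0.0000, H₀ = 1.5708 rad.
Bracket: H₀ sin φ sin δ + cos φ cos δ sin H₀ = 1.5708×0.82115×0.00000 + 0.57071×1.00000×1.00000 = 0.000000 + 0.570710 = 0.570710.
Q̄ = (S₀/π) × [bracket] = (1361/π) × 0.570710 = 247.24 W/m².
Ratio Q̄_A / Q̄_B = 276.73 / 247.24 = 1.119.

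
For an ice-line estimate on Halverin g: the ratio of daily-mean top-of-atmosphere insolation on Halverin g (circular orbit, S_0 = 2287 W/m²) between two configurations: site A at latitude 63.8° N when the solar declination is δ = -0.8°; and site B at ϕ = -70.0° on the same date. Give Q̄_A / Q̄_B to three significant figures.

Q̄_A / Q̄_B ≈ 1.16

— Configuration A (ϕ=+63.8°):
cos h₀ = −tan(+63.8°) tan(-0.800°) = 0.0284, h₀ = 1.5424 rad.
Bracket: h₀ sin ϕ sin δ + cos ϕ cos δ sin h₀ = 1.5424×0.89726×-0.01396 + 0.44151×0.99990×0.99960 = -0.019320 + 0.441289 = 0.421969.
Q̄ = (S_0/π) × [bracket] = (2287/π) × 0.421969 = 307.18 W/m².
— Configuration B (ϕ=-70.0°):
cos h₀ = −tan(-70.0°) tan(-0.800°) = -0.0384, h₀ = 1.6092 rad.
Bracket: h₀ sin ϕ sin δ + cos ϕ cos δ sin h₀ = 1.6092×-0.93969×-0.01396 + 0.34202×0.99990×0.99926 = 0.021110 + 0.341733 = 0.362843.
Q̄ = (S_0/π) × [bracket] = (2287/π) × 0.362843 = 264.14 W/m².
Ratio Q̄_A / Q̄_B = 307.18 / 264.14 = 1.163.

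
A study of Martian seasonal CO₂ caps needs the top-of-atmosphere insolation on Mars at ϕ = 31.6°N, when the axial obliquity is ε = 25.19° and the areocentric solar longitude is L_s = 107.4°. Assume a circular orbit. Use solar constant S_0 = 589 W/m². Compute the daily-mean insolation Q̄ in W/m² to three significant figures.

sin δ = sin 25.19° × sin 107.4° = 0.40615, so δ = +23.963°.
cos h₀ = −tan(+31.6°) tan(+23.963°) = -0.2734, h₀ = 1.8478 rad.
Bracket: h₀ sin ϕ sin δ + cos ϕ cos δ sin h₀ = 1.8478×0.52399×0.40615 + 0.85173×0.91381×0.96189 = 0.393246 + 0.748658 = 1.141904.
Q̄ = (S_0/π) × [bracket] = (589/π) × 1.141904 = 214.1 W/m².

Q̄ ≈ 214 W/m²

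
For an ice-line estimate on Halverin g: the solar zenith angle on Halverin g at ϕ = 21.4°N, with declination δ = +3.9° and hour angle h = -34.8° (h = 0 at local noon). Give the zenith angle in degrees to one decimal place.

θ_z = 38.0°

cos θ_z = sin ϕ sin δ + cos ϕ cos δ cos h = 0.024817 + 0.762765 = 0.787582.
θ_z = arccos(0.787582) = 38.0°.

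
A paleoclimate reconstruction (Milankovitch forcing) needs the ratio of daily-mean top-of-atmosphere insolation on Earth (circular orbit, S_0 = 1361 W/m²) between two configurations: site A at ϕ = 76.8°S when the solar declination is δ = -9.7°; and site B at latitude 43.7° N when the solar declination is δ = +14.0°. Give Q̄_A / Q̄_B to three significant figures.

— Configuration A (ϕ=-76.8°):
cos h₀ = −tan(-76.8°) tan(-9.700°) = -0.7288, h₀ = 2.3873 rad.
Bracket: h₀ sin ϕ sin δ + cos ϕ cos δ sin h₀ = 2.3873×-0.97358×-0.16849 + 0.22835×0.98570×0.68475 = 0.391609 + 0.154127 = 0.545736.
Q̄ = (S_0/π) × [bracket] = (1361/π) × 0.545736 = 236.42 W/m².
— Configuration B (ϕ=+43.7°):
cos h₀ = −tan(+43.7°) tan(+14.000°) = -0.2383, h₀ = 1.8114 rad.
Bracket: h₀ sin ϕ sin δ + cos ϕ cos δ sin h₀ = 1.8114×0.69088×0.24192 + 0.72297×0.97030×0.97120 = 0.302753 + 0.681295 = 0.984048.
Q̄ = (S_0/π) × [bracket] = (1361/π) × 0.984048 = 426.31 W/m².
Ratio Q̄_A / Q̄_B = 236.42 / 426.31 = 0.5546.

Q̄_A / Q̄_B ≈ 0.555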